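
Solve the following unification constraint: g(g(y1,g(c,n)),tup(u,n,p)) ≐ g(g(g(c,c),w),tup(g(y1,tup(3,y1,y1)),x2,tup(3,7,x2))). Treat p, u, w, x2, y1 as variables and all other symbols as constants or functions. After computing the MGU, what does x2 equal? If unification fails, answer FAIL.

n

Decompose g/2: g(y1,g(c,n)) ≐ g(g(c,c),w),  tup(u,n,p) ≐ tup(g(y1,tup(3,y1,y1)),x2,tup(3,7,x2)).
Decompose g/2: y1 ≐ g(c,c),  g(c,n) ≐ w.
Bind y1 := g(c,c); substituting into the one remaining equation that mentions y1 gives: tup(u,n,p) ≐ tup(g(g(c,c),tup(3,g(c,c),g(c,c))),x2,tup(3,7,x2)).
Bind w := g(c,n); no other remaining equation mentions w.
Decompose tup/3: u ≐ g(g(c,c),tup(3,g(c,c),g(c,c))),  n ≐ x2,  p ≐ tup(3,7,x2).
Bind u := g(g(c,c),tup(3,g(c,c),g(c,c))); no other remaining equation mentions u.
Bind x2 := n; substituting into the remaining equation gives: p ≐ tup(3,7,n).
Bind p := tup(3,7,n).
MGU = { y1 -> g(c,c), w -> g(c,n), u -> g(g(c,c),tup(3,g(c,c),g(c,c))), x2 -> n, p -> tup(3,7,n) }, so x2 -> n.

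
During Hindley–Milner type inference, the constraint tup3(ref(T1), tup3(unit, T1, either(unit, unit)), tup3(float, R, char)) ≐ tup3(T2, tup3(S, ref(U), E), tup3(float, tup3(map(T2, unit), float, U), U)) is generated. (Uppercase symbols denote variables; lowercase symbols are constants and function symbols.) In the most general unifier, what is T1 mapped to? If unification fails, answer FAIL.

Decompose tup3/3: ref(T1) ≐ T2,  tup3(unit, T1, either(unit, unit)) ≐ tup3(S, ref(U), E),  tup3(float, R, char) ≐ tup3(float, tup3(map(T2, unit), float, U), U).
Bind T2 := ref(T1); substituting into the one remaining equation that mentions T2 gives: tup3(float, R, char) ≐ tup3(float, tup3(map(ref(T1), unit), float, U), U).
Decompose tup3/3: unit ≐ S,  T1 ≐ ref(U),  either(unit, unit) ≐ E.
Bind S := unit; no other remaining equation mentions S.
Bind T1 := ref(U); substituting into the one remaining equation that mentions T1 gives: tup3(float, R, char) ≐ tup3(float, tup3(map(ref(ref(U)), unit), float, U), U). Substituting into the earlier binding gives T2 := ref(ref(U)).
Bind E := either(unit, unit); no other remaining equation mentions E.
Decompose tup3/3: float ≐ float,  R ≐ tup3(map(ref(ref(U)), unit), float, U),  char ≐ U.
Delete trivial equation float ≐ float.
Bind R := tup3(map(ref(ref(U)), unit), float, U); no other remaining equation mentions R.
Bind U := char. Substituting into the earlier bindings gives T2 := ref(ref(char)), T1 := ref(char), R := tup3(map(ref(ref(char)), unit), float, char).
MGU = { T2 := ref(ref(char)), S := unit, T1 := ref(char), E := either(unit, unit), R := tup3(map(ref(ref(char)), unit), float, char), U := char }, so T1 := ref(char).

ref(char)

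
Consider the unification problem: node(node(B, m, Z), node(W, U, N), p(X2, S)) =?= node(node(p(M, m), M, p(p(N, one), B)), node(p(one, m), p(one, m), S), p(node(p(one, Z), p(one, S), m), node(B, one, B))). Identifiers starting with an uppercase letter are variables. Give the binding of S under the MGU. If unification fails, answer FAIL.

Decompose node/3: node(B, m, Z) =?= node(p(M, m), M, p(p(N, one), B)),  node(W, U, N) =?= node(p(one, m), p(one, m), S),  p(X2, S) =?= p(node(p(one, Z), p(one, S), m), node(B, one, B)).
Decompose node/3: B =?= p(M, m),  m =?= M,  Z =?= p(p(N, one), B).
Bind B := p(M, m); substituting into the 2 remaining equations that mention B gives: Z =?= p(p(N, one), p(M, m)),  p(X2, S) =?= p(node(p(one, Z), p(one, S), m), node(p(M, m), one, p(M, m))).
Bind M := m; substituting into the 2 remaining equations that mention M gives: Z =?= p(p(N, one), p(m, m)),  p(X2, S) =?= p(node(p(one, Z), p(one, S), m), node(p(m, m), one, p(m, m))). Substituting into the earlier binding gives B := p(m, m).
Bind Z := p(p(N, one), p(m, m)); substituting into the one remaining equation that mentions Z gives: p(X2, S) =?= p(node(p(one, p(p(N, one), p(m, m))), p(one, S), m), node(p(m, m), one, p(m, m))).
Decompose node/3: W =?= p(one, m),  U =?= p(one, m),  N =?= S.
Bind W := p(one, m); no other remaining equation mentions W.
Bind U := p(one, m); no other remaining equation mentions U.
Bind N := S; substituting into the remaining equation gives: p(X2, S) =?= p(node(p(one, p(p(S, one), p(m, m))), p(one, S), m), node(p(m, m), one, p(m, m))). Substituting into the earlier binding gives Z := p(p(S, one), p(m, m)).
Decompose p/2: X2 =?= node(p(one, p(p(S, one), p(m, m))), p(one, S), m),  S =?= node(p(m, m), one, p(m, m)).
Bind X2 := node(p(one, p(p(S, one), p(m, m))), p(one, S), m); no other remaining equation mentions X2.
Bind S := node(p(m, m), one, p(m, m)). Substituting into the earlier bindings gives Z := p(p(node(p(m, m), one, p(m, m)), one), p(m, m)), N := node(p(m, m), one, p(m, m)), X2 := node(p(one, p(p(node(p(m, m), one, p(m, m)), one), p(m, m))), p(one, node(p(m, m), one, p(m, m))), m).
MGU = { B := p(m, m), M := m, Z := p(p(node(p(m, m), one, p(m, m)), one), p(m, m)), W := p(one, m), U := p(one, m), N := node(p(m, m), one, p(m, m)), X2 := node(p(one, p(p(node(p(m, m), one, p(m, m)), one), p(m, m))), p(one, node(p(m, m), one, p(m, m))), m), S := node(p(m, m), one, p(m, m)) }, so S := node(p(m, m), one, p(m, m)).

node(p(m, m), one, p(m, m))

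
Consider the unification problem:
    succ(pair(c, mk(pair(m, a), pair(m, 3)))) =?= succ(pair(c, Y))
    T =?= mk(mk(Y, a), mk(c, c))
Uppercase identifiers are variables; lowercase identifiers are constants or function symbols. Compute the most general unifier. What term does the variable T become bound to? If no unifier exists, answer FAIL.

mk(mk(mk(pair(m, a), pair(m, 3)), a), mk(c, c))

Decompose succ/1: pair(c, mk(pair(m, a), pair(m, 3))) =?= pair(c, Y).
Decompose pair/2: c =?= c,  mk(pair(m, a), pair(m, 3)) =?= Y.
Delete trivial equation c =?= c.
Bind Y := mk(pair(m, a), pair(m, 3)); substituting into the remaining equation gives: T =?= mk(mk(mk(pair(m, a), pair(m, 3)), a), mk(c, c)).
Bind T := mk(mk(mk(pair(m, a), pair(m, 3)), a), mk(c, c)).
MGU = { Y -> mk(pair(m, a), pair(m, 3)), T -> mk(mk(mk(pair(m, a), pair(m, 3)), a), mk(c, c)) }, so T -> mk(mk(mk(pair(m, a), pair(m, 3)), a), mk(c, c)).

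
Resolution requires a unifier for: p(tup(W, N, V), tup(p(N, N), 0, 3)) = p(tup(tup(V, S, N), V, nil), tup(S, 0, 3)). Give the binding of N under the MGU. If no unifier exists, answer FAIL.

nil

Decompose p/2: tup(W, N, V) = tup(tup(V, S, N), V, nil),  tup(p(N, N), 0, 3) = tup(S, 0, 3).
Decompose tup/3: W = tup(V, S, N),  N = V,  V = nil.
Bind W := tup(V, S, N); no other remaining equation mentions W.
Bind N := V; substituting into the one remaining equation that mentions N gives: tup(p(V, V), 0, 3) = tup(S, 0, 3). Substituting into the earlier binding gives W := tup(V, S, V).
Bind V := nil; substituting into the remaining equation gives: tup(p(nil, nil), 0, 3) = tup(S, 0, 3). Substituting into the earlier bindings gives W := tup(nil, S, nil), N := nil.
Decompose tup/3: p(nil, nil) = S,  0 = 0,  3 = 3.
Bind S := p(nil, nil); no other remaining equation mentions S. Substituting into the earlier binding gives W := tup(nil, p(nil, nil), nil).
Delete trivial equation 0 = 0.
Delete trivial equation 3 = 3.
MGU = { W := tup(nil, p(nil, nil), nil), N := nil, V := nil, S := p(nil, nil) }, so N := nil.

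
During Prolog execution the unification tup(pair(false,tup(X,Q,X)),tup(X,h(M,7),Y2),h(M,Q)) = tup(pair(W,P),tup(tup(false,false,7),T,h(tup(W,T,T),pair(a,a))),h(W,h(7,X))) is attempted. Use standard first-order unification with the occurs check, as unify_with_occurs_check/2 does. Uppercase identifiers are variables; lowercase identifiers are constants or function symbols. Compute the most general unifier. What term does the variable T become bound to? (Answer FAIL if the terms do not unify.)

Decompose tup/3: pair(false,tup(X,Q,X)) = pair(W,P),  tup(X,h(M,7),Y2) = tup(tup(false,false,7),T,h(tup(W,T,T),pair(a,a))),  h(M,Q) = h(W,h(7,X)).
Decompose pair/2: false = W,  tup(X,Q,X) = P.
Bind W := false; substituting into the 2 remaining equations that mention W gives: tup(X,h(M,7),Y2) = tup(tup(false,false,7),T,h(tup(false,T,T),pair(a,a))),  h(M,Q) = h(false,h(7,X)).
Bind P := tup(X,Q,X); no other remaining equation mentions P.
Decompose tup/3: X = tup(false,false,7),  h(M,7) = T,  Y2 = h(tup(false,T,T),pair(a,a)).
Bind X := tup(false,false,7); substituting into the one remaining equation that mentions X gives: h(M,Q) = h(false,h(7,tup(false,false,7))). Substituting into the earlier binding gives P := tup(tup(false,false,7),Q,tup(false,false,7)).
Bind T := h(M,7); substituting into the one remaining equation that mentions T gives: Y2 = h(tup(false,h(M,7),h(M,7)),pair(a,a)).
Bind Y2 := h(tup(false,h(M,7),h(M,7)),pair(a,a)); no other remaining equation mentions Y2.
Decompose h/2: M = false,  Q = h(7,tup(false,false,7)).
Bind M := false; no other remaining equation mentions M. Substituting into the earlier bindings gives T := h(false,7), Y2 := h(tup(false,h(false,7),h(false,7)),pair(a,a)).
Bind Q := h(7,tup(false,false,7)). Substituting into the earlier binding gives P := tup(tup(false,false,7),h(7,tup(false,false,7)),tup(false,false,7)).
MGU = { W ↦ false, P ↦ tup(tup(false,false,7),h(7,tup(false,false,7)),tup(false,false,7)), X ↦ tup(false,false,7), T ↦ h(false,7), Y2 ↦ h(tup(false,h(false,7),h(false,7)),pair(a,a)), M ↦ false, Q ↦ h(7,tup(false,false,7)) }, so T ↦ h(false,7).

h(false,7)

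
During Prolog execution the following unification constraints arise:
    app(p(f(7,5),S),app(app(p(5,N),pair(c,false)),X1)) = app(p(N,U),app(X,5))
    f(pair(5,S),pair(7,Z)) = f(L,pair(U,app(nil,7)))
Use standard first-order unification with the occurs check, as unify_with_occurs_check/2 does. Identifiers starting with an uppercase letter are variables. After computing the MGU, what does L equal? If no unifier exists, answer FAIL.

pair(5,7)

Decompose app/2: p(f(7,5),S) = p(N,U),  app(app(p(5,N),pair(c,false)),X1) = app(X,5).
Decompose p/2: f(7,5) = N,  S = U.
Bind N := f(7,5); substituting into the one remaining equation that mentions N gives: app(app(p(5,f(7,5)),pair(c,false)),X1) = app(X,5).
Bind S := U; substituting into the one remaining equation that mentions S gives: f(pair(5,U),pair(7,Z)) = f(L,pair(U,app(nil,7))).
Decompose app/2: app(p(5,f(7,5)),pair(c,false)) = X,  X1 = 5.
Bind X := app(p(5,f(7,5)),pair(c,false)); no other remaining equation mentions X.
Bind X1 := 5; no other remaining equation mentions X1.
Decompose f/2: pair(5,U) = L,  pair(7,Z) = pair(U,app(nil,7)).
Bind L := pair(5,U); no other remaining equation mentions L.
Decompose pair/2: 7 = U,  Z = app(nil,7).
Bind U := 7; no other remaining equation mentions U. Substituting into the earlier bindings gives S := 7, L := pair(5,7).
Bind Z := app(nil,7).
MGU = { N = f(7,5), S = 7, X = app(p(5,f(7,5)),pair(c,false)), X1 = 5, L = pair(5,7), U = 7, Z = app(nil,7) }, so L = pair(5,7).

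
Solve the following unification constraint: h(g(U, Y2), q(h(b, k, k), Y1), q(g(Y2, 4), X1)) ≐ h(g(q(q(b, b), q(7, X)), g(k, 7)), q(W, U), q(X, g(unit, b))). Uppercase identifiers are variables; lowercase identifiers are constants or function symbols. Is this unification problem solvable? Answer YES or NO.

Decompose h/3: g(U, Y2) ≐ g(q(q(b, b), q(7, X)), g(k, 7)),  q(h(b, k, k), Y1) ≐ q(W, U),  q(g(Y2, 4), X1) ≐ q(X, g(unit, b)).
Decompose g/2: U ≐ q(q(b, b), q(7, X)),  Y2 ≐ g(k, 7).
Bind U := q(q(b, b), q(7, X)); substituting into the one remaining equation that mentions U gives: q(h(b, k, k), Y1) ≐ q(W, q(q(b, b), q(7, X))).
Bind Y2 := g(k, 7); substituting into the one remaining equation that mentions Y2 gives: q(g(g(k, 7), 4), X1) ≐ q(X, g(unit, b)).
Decompose q/2: h(b, k, k) ≐ W,  Y1 ≐ q(q(b, b), q(7, X)).
Bind W := h(b, k, k); no other remaining equation mentions W.
Bind Y1 := q(q(b, b), q(7, X)); no other remaining equation mentions Y1.
Decompose q/2: g(g(k, 7), 4) ≐ X,  X1 ≐ g(unit, b).
Bind X := g(g(k, 7), 4); no other remaining equation mentions X. Substituting into the earlier bindings gives U := q(q(b, b), q(7, g(g(k, 7), 4))), Y1 := q(q(b, b), q(7, g(g(k, 7), 4))).
Bind X1 := g(unit, b).
No equations remain and no clash or occurs-check failure arose, so a unifier exists.

YES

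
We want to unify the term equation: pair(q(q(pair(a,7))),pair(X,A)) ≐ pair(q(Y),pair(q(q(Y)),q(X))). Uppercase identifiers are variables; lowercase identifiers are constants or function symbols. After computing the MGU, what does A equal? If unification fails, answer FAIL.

Decompose pair/2: q(q(pair(a,7))) ≐ q(Y),  pair(X,A) ≐ pair(q(q(Y)),q(X)).
Decompose q/1: q(pair(a,7)) ≐ Y.
Bind Y := q(pair(a,7)); substituting into the remaining equation gives: pair(X,A) ≐ pair(q(q(q(pair(a,7)))),q(X)).
Decompose pair/2: X ≐ q(q(q(pair(a,7)))),  A ≐ q(X).
Bind X := q(q(q(pair(a,7)))); substituting into the remaining equation gives: A ≐ q(q(q(q(pair(a,7))))).
Bind A := q(q(q(q(pair(a,7))))).
MGU = { Y := q(pair(a,7)), X := q(q(q(pair(a,7)))), A := q(q(q(q(pair(a,7))))) }, so A := q(q(q(q(pair(a,7))))).

q(q(q(q(pair(a,7)))))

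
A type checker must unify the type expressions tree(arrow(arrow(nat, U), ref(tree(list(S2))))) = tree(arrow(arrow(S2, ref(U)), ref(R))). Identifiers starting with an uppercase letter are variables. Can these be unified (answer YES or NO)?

Decompose tree/1: arrow(arrow(nat, U), ref(tree(list(S2)))) = arrow(arrow(S2, ref(U)), ref(R)).
Decompose arrow/2: arrow(nat, U) = arrow(S2, ref(U)),  ref(tree(list(S2))) = ref(R).
Decompose arrow/2: nat = S2,  U = ref(U).
Bind S2 := nat; substituting into the one remaining equation that mentions S2 gives: ref(tree(list(nat))) = ref(R).
Occurs check fails: U occurs in ref(U); the equation U = ref(U) has no finite solution.

NO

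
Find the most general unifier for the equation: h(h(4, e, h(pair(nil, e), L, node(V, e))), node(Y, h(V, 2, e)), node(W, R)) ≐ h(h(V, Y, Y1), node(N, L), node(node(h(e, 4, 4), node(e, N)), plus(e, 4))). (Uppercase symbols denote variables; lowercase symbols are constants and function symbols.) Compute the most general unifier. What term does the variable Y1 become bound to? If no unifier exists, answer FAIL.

Decompose h/3: h(4, e, h(pair(nil, e), L, node(V, e))) ≐ h(V, Y, Y1),  node(Y, h(V, 2, e)) ≐ node(N, L),  node(W, R) ≐ node(node(h(e, 4, 4), node(e, N)), plus(e, 4)).
Decompose h/3: 4 ≐ V,  e ≐ Y,  h(pair(nil, e), L, node(V, e)) ≐ Y1.
Bind V := 4; substituting into the 2 remaining equations that mention V gives: h(pair(nil, e), L, node(4, e)) ≐ Y1,  node(Y, h(4, 2, e)) ≐ node(N, L).
Bind Y := e; substituting into the one remaining equation that mentions Y gives: node(e, h(4, 2, e)) ≐ node(N, L).
Bind Y1 := h(pair(nil, e), L, node(4, e)); no other remaining equation mentions Y1.
Decompose node/2: e ≐ N,  h(4, 2, e) ≐ L.
Bind N := e; substituting into the one remaining equation that mentions N gives: node(W, R) ≐ node(node(h(e, 4, 4), node(e, e)), plus(e, 4)).
Bind L := h(4, 2, e); no other remaining equation mentions L. Substituting into the earlier binding gives Y1 := h(pair(nil, e), h(4, 2, e), node(4, e)).
Decompose node/2: W ≐ node(h(e, 4, 4), node(e, e)),  R ≐ plus(e, 4).
Bind W := node(h(e, 4, 4), node(e, e)); no other remaining equation mentions W.
Bind R := plus(e, 4).
MGU = { V ↦ 4, Y ↦ e, Y1 ↦ h(pair(nil, e), h(4, 2, e), node(4, e)), N ↦ e, L ↦ h(4, 2, e), W ↦ node(h(e, 4, 4), node(e, e)), R ↦ plus(e, 4) }, so Y1 ↦ h(pair(nil, e), h(4, 2, e), node(4, e)).

h(pair(nil, e), h(4, 2, e), node(4, e))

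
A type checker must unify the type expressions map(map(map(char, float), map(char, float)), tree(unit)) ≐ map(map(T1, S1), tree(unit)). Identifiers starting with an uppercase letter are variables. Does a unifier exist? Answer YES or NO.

Decompose map/2: map(map(char, float), map(char, float)) ≐ map(T1, S1),  tree(unit) ≐ tree(unit).
Decompose map/2: map(char, float) ≐ T1,  map(char, float) ≐ S1.
Bind T1 := map(char, float); no other remaining equation mentions T1.
Bind S1 := map(char, float); no other remaining equation mentions S1.
Delete trivial equation tree(unit) ≐ tree(unit).
No equations remain and no clash or occurs-check failure arose, so a unifier exists.

YES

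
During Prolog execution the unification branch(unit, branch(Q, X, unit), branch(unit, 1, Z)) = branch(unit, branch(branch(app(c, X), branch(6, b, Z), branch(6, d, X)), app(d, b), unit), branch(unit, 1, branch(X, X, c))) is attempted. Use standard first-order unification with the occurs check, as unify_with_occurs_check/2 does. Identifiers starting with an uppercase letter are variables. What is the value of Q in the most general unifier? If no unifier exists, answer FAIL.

branch(app(c, app(d, b)), branch(6, b, branch(app(d, b), app(d, b), c)), branch(6, d, app(d, b)))

Decompose branch/3: unit = unit,  branch(Q, X, unit) = branch(branch(app(c, X), branch(6, b, Z), branch(6, d, X)), app(d, b), unit),  branch(unit, 1, Z) = branch(unit, 1, branch(X, X, c)).
Delete trivial equation unit = unit.
Decompose branch/3: Q = branch(app(c, X), branch(6, b, Z), branch(6, d, X)),  X = app(d, b),  unit = unit.
Bind Q := branch(app(c, X), branch(6, b, Z), branch(6, d, X)); no other remaining equation mentions Q.
Bind X := app(d, b); substituting into the one remaining equation that mentions X gives: branch(unit, 1, Z) = branch(unit, 1, branch(app(d, b), app(d, b), c)). Substituting into the earlier binding gives Q := branch(app(c, app(d, b)), branch(6, b, Z), branch(6, d, app(d, b))).
Delete trivial equation unit = unit.
Decompose branch/3: unit = unit,  1 = 1,  Z = branch(app(d, b), app(d, b), c).
Delete trivial equation unit = unit.
Delete trivial equation 1 = 1.
Bind Z := branch(app(d, b), app(d, b), c). Substituting into the earlier binding gives Q := branch(app(c, app(d, b)), branch(6, b, branch(app(d, b), app(d, b), c)), branch(6, d, app(d, b))).
MGU = { Q ↦ branch(app(c, app(d, b)), branch(6, b, branch(app(d, b), app(d, b), c)), branch(6, d, app(d, b))), X ↦ app(d, b), Z ↦ branch(app(d, b), app(d, b), c) }, so Q ↦ branch(app(c, app(d, b)), branch(6, b, branch(app(d, b), app(d, b), c)), branch(6, d, app(d, b))).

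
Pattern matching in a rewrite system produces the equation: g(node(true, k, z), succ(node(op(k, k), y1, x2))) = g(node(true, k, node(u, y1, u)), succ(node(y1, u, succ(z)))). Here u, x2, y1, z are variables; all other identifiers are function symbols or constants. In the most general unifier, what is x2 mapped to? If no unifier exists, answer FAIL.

Decompose g/2: node(true, k, z) = node(true, k, node(u, y1, u)),  succ(node(op(k, k), y1, x2)) = succ(node(y1, u, succ(z))).
Decompose node/3: true = true,  k = k,  z = node(u, y1, u).
Delete trivial equation true = true.
Delete trivial equation k = k.
Bind z := node(u, y1, u); substituting into the remaining equation gives: succ(node(op(k, k), y1, x2)) = succ(node(y1, u, succ(node(u, y1, u)))).
Decompose succ/1: node(op(k, k), y1, x2) = node(y1, u, succ(node(u, y1, u))).
Decompose node/3: op(k, k) = y1,  y1 = u,  x2 = succ(node(u, y1, u)).
Bind y1 := op(k, k); substituting into the remaining equations gives: op(k, k) = u,  x2 = succ(node(u, op(k, k), u)). Substituting into the earlier binding gives z := node(u, op(k, k), u).
Bind u := op(k, k); substituting into the remaining equation gives: x2 = succ(node(op(k, k), op(k, k), op(k, k))). Substituting into the earlier binding gives z := node(op(k, k), op(k, k), op(k, k)).
Bind x2 := succ(node(op(k, k), op(k, k), op(k, k))).
MGU = { z ↦ node(op(k, k), op(k, k), op(k, k)), y1 ↦ op(k, k), u ↦ op(k, k), x2 ↦ succ(node(op(k, k), op(k, k), op(k, k))) }, so x2 ↦ succ(node(op(k, k), op(k, k), op(k, k))).

succ(node(op(k, k), op(k, k), op(k, k)))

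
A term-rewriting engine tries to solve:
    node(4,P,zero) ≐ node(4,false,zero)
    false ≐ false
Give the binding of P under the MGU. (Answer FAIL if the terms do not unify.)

Decompose node/3: 4 ≐ 4,  P ≐ false,  zero ≐ zero.
Delete trivial equation 4 ≐ 4.
Bind P := false; no other remaining equation mentions P.
Delete trivial equation zero ≐ zero.
Delete trivial equation false ≐ false.
MGU = { P -> false }, so P -> false.

false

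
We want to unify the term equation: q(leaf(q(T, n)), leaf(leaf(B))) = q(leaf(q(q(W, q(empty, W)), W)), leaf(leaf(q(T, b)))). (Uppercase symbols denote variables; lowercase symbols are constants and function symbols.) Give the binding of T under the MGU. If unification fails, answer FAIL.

Decompose q/2: leaf(q(T, n)) = leaf(q(q(W, q(empty, W)), W)),  leaf(leaf(B)) = leaf(leaf(q(T, b))).
Decompose leaf/1: q(T, n) = q(q(W, q(empty, W)), W).
Decompose q/2: T = q(W, q(empty, W)),  n = W.
Bind T := q(W, q(empty, W)); substituting into the one remaining equation that mentions T gives: leaf(leaf(B)) = leaf(leaf(q(q(W, q(empty, W)), b))).
Bind W := n; substituting into the remaining equation gives: leaf(leaf(B)) = leaf(leaf(q(q(n, q(empty, n)), b))). Substituting into the earlier binding gives T := q(n, q(empty, n)).
Decompose leaf/1: leaf(B) = leaf(q(q(n, q(empty, n)), b)).
Decompose leaf/1: B = q(q(n, q(empty, n)), b).
Bind B := q(q(n, q(empty, n)), b).
MGU = { T := q(n, q(empty, n)), W := n, B := q(q(n, q(empty, n)), b) }, so T := q(n, q(empty, n)).

q(n, q(empty, n))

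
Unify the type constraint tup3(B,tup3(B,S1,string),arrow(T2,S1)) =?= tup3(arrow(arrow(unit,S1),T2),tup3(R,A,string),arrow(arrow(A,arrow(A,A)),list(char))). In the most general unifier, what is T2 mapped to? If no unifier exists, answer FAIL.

arrow(list(char),arrow(list(char),list(char)))

Decompose tup3/3: B =?= arrow(arrow(unit,S1),T2),  tup3(B,S1,string) =?= tup3(R,A,string),  arrow(T2,S1) =?= arrow(arrow(A,arrow(A,A)),list(char)).
Bind B := arrow(arrow(unit,S1),T2); substituting into the one remaining equation that mentions B gives: tup3(arrow(arrow(unit,S1),T2),S1,string) =?= tup3(R,A,string).
Decompose tup3/3: arrow(arrow(unit,S1),T2) =?= R,  S1 =?= A,  string =?= string.
Bind R := arrow(arrow(unit,S1),T2); no other remaining equation mentions R.
Bind S1 := A; substituting into the one remaining equation that mentions S1 gives: arrow(T2,A) =?= arrow(arrow(A,arrow(A,A)),list(char)). Substituting into the earlier bindings gives B := arrow(arrow(unit,A),T2), R := arrow(arrow(unit,A),T2).
Delete trivial equation string =?= string.
Decompose arrow/2: T2 =?= arrow(A,arrow(A,A)),  A =?= list(char).
Bind T2 := arrow(A,arrow(A,A)); no other remaining equation mentions T2. Substituting into the earlier bindings gives B := arrow(arrow(unit,A),arrow(A,arrow(A,A))), R := arrow(arrow(unit,A),arrow(A,arrow(A,A))).
Bind A := list(char). Substituting into the earlier bindings gives B := arrow(arrow(unit,list(char)),arrow(list(char),arrow(list(char),list(char)))), R := arrow(arrow(unit,list(char)),arrow(list(char),arrow(list(char),list(char)))), S1 := list(char), T2 := arrow(list(char),arrow(list(char),list(char))).
MGU = { B := arrow(arrow(unit,list(char)),arrow(list(char),arrow(list(char),list(char)))), R := arrow(arrow(unit,list(char)),arrow(list(char),arrow(list(char),list(char)))), S1 := list(char), T2 := arrow(list(char),arrow(list(char),list(char))), A := list(char) }, so T2 := arrow(list(char),arrow(list(char),list(char))).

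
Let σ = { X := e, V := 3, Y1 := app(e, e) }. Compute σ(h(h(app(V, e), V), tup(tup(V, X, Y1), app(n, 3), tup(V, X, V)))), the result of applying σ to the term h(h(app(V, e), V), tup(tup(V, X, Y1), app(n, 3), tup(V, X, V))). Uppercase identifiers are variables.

h(h(app(3, e), 3), tup(tup(3, e, app(e, e)), app(n, 3), tup(3, e, 3)))

Replace each occurrence of X with e.
Replace each occurrence of V with 3.
Replace each occurrence of Y1 with app(e, e).
Result: h(h(app(3, e), 3), tup(tup(3, e, app(e, e)), app(n, 3), tup(3, e, 3))).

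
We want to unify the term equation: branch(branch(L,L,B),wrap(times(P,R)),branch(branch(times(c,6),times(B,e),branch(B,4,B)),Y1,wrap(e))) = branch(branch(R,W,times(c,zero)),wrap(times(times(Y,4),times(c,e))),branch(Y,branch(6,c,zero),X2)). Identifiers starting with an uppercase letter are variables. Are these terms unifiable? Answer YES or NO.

Decompose branch/3: branch(L,L,B) = branch(R,W,times(c,zero)),  wrap(times(P,R)) = wrap(times(times(Y,4),times(c,e))),  branch(branch(times(c,6),times(B,e),branch(B,4,B)),Y1,wrap(e)) = branch(Y,branch(6,c,zero),X2).
Decompose branch/3: L = R,  L = W,  B = times(c,zero).
Bind L := R; substituting into the one remaining equation that mentions L gives: R = W.
Bind R := W; substituting into the one remaining equation that mentions R gives: wrap(times(P,W)) = wrap(times(times(Y,4),times(c,e))). Substituting into the earlier binding gives L := W.
Bind B := times(c,zero); substituting into the one remaining equation that mentions B gives: branch(branch(times(c,6),times(times(c,zero),e),branch(times(c,zero),4,times(c,zero))),Y1,wrap(e)) = branch(Y,branch(6,c,zero),X2).
Decompose wrap/1: times(P,W) = times(times(Y,4),times(c,e)).
Decompose times/2: P = times(Y,4),  W = times(c,e).
Bind P := times(Y,4); no other remaining equation mentions P.
Bind W := times(c,e); no other remaining equation mentions W. Substituting into the earlier bindings gives L := times(c,e), R := times(c,e).
Decompose branch/3: branch(times(c,6),times(times(c,zero),e),branch(times(c,zero),4,times(c,zero))) = Y,  Y1 = branch(6,c,zero),  wrap(e) = X2.
Bind Y := branch(times(c,6),times(times(c,zero),e),branch(times(c,zero),4,times(c,zero))); no other remaining equation mentions Y. Substituting into the earlier binding gives P := times(branch(times(c,6),times(times(c,zero),e),branch(times(c,zero),4,times(c,zero))),4).
Bind Y1 := branch(6,c,zero); no other remaining equation mentions Y1.
Bind X2 := wrap(e).
No equations remain and no clash or occurs-check failure arose, so a unifier exists.

YES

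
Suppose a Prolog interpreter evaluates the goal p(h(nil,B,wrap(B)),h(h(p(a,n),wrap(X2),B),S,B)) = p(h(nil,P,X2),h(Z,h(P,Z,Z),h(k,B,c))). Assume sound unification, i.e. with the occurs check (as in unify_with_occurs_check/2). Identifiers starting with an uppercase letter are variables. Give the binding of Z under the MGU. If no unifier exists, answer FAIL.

FAIL

Decompose p/2: h(nil,B,wrap(B)) = h(nil,P,X2),  h(h(p(a,n),wrap(X2),B),S,B) = h(Z,h(P,Z,Z),h(k,B,c)).
Decompose h/3: nil = nil,  B = P,  wrap(B) = X2.
Delete trivial equation nil = nil.
Bind B := P; substituting into the remaining equations gives: wrap(P) = X2,  h(h(p(a,n),wrap(X2),P),S,P) = h(Z,h(P,Z,Z),h(k,P,c)).
Bind X2 := wrap(P); substituting into the remaining equation gives: h(h(p(a,n),wrap(wrap(P)),P),S,P) = h(Z,h(P,Z,Z),h(k,P,c)).
Decompose h/3: h(p(a,n),wrap(wrap(P)),P) = Z,  S = h(P,Z,Z),  P = h(k,P,c).
Bind Z := h(p(a,n),wrap(wrap(P)),P); substituting into the one remaining equation that mentions Z gives: S = h(P,h(p(a,n),wrap(wrap(P)),P),h(p(a,n),wrap(wrap(P)),P)).
Bind S := h(P,h(p(a,n),wrap(wrap(P)),P),h(p(a,n),wrap(wrap(P)),P)); no other remaining equation mentions S.
Occurs check fails: P occurs in h(k,P,c); the equation P = h(k,P,c) has no finite solution.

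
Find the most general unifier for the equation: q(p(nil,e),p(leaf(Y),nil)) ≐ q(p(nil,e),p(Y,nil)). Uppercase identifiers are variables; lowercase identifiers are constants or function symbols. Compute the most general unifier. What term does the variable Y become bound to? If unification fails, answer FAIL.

FAIL

Decompose q/2: p(nil,e) ≐ p(nil,e),  p(leaf(Y),nil) ≐ p(Y,nil).
Delete trivial equation p(nil,e) ≐ p(nil,e).
Decompose p/2: leaf(Y) ≐ Y,  nil ≐ nil.
Occurs check fails: Y occurs in leaf(Y); the equation Y ≐ leaf(Y) has no finite solution.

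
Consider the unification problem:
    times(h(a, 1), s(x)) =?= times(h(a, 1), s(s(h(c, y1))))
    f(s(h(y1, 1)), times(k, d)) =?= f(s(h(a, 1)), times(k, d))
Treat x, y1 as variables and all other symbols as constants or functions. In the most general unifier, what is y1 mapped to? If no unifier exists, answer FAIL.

Decompose times/2: h(a, 1) =?= h(a, 1),  s(x) =?= s(s(h(c, y1))).
Delete trivial equation h(a, 1) =?= h(a, 1).
Decompose s/1: x =?= s(h(c, y1)).
Bind x := s(h(c, y1)); no other remaining equation mentions x.
Decompose f/2: s(h(y1, 1)) =?= s(h(a, 1)),  times(k, d) =?= times(k, d).
Decompose s/1: h(y1, 1) =?= h(a, 1).
Decompose h/2: y1 =?= a,  1 =?= 1.
Bind y1 := a; no other remaining equation mentions y1. Substituting into the earlier binding gives x := s(h(c, a)).
Delete trivial equation 1 =?= 1.
Delete trivial equation times(k, d) =?= times(k, d).
MGU = { x := s(h(c, a)), y1 := a }, so y1 := a.

a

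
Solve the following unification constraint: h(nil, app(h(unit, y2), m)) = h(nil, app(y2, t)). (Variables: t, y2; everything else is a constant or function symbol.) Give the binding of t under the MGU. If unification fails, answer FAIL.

FAIL

Decompose h/2: nil = nil,  app(h(unit, y2), m) = app(y2, t).
Delete trivial equation nil = nil.
Decompose app/2: h(unit, y2) = y2,  m = t.
Occurs check fails: y2 occurs in h(unit, y2); the equation y2 = h(unit, y2) has no finite solution.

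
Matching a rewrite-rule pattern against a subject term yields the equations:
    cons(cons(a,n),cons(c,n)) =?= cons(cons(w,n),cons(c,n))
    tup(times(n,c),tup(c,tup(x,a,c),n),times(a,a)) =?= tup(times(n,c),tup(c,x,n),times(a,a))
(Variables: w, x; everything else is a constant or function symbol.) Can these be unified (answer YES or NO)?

Decompose cons/2: cons(a,n) =?= cons(w,n),  cons(c,n) =?= cons(c,n).
Decompose cons/2: a =?= w,  n =?= n.
Bind w := a; no other remaining equation mentions w.
Delete trivial equation n =?= n.
Delete trivial equation cons(c,n) =?= cons(c,n).
Decompose tup/3: times(n,c) =?= times(n,c),  tup(c,tup(x,a,c),n) =?= tup(c,x,n),  times(a,a) =?= times(a,a).
Delete trivial equation times(n,c) =?= times(n,c).
Decompose tup/3: c =?= c,  tup(x,a,c) =?= x,  n =?= n.
Delete trivial equation c =?= c.
Occurs check fails: x occurs in tup(x,a,c); the equation x =?= tup(x,a,c) has no finite solution.

NO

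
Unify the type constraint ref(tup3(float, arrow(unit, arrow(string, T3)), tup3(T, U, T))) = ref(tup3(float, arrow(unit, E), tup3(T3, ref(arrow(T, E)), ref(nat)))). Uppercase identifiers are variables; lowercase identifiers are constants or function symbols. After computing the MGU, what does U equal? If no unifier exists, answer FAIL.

Decompose ref/1: tup3(float, arrow(unit, arrow(string, T3)), tup3(T, U, T)) = tup3(float, arrow(unit, E), tup3(T3, ref(arrow(T, E)), ref(nat))).
Decompose tup3/3: float = float,  arrow(unit, arrow(string, T3)) = arrow(unit, E),  tup3(T, U, T) = tup3(T3, ref(arrow(T, E)), ref(nat)).
Delete trivial equation float = float.
Decompose arrow/2: unit = unit,  arrow(string, T3) = E.
Delete trivial equation unit = unit.
Bind E := arrow(string, T3); substituting into the remaining equation gives: tup3(T, U, T) = tup3(T3, ref(arrow(T, arrow(string, T3))), ref(nat)).
Decompose tup3/3: T = T3,  U = ref(arrow(T, arrow(string, T3))),  T = ref(nat).
Bind T := T3; substituting into the remaining equations gives: U = ref(arrow(T3, arrow(string, T3))),  T3 = ref(nat).
Bind U := ref(arrow(T3, arrow(string, T3))); no other remaining equation mentions U.
Bind T3 := ref(nat). Substituting into the earlier bindings gives E := arrow(string, ref(nat)), T := ref(nat), U := ref(arrow(ref(nat), arrow(string, ref(nat)))).
MGU = { E ↦ arrow(string, ref(nat)), T ↦ ref(nat), U ↦ ref(arrow(ref(nat), arrow(string, ref(nat)))), T3 ↦ ref(nat) }, so U ↦ ref(arrow(ref(nat), arrow(string, ref(nat)))).

ref(arrow(ref(nat), arrow(string, ref(nat))))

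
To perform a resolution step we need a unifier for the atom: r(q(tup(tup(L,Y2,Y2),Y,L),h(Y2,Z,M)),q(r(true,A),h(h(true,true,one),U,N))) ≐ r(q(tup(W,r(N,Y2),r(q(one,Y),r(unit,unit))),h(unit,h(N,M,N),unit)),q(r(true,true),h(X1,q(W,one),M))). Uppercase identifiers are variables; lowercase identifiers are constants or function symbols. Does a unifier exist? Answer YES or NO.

Decompose r/2: q(tup(tup(L,Y2,Y2),Y,L),h(Y2,Z,M)) ≐ q(tup(W,r(N,Y2),r(q(one,Y),r(unit,unit))),h(unit,h(N,M,N),unit)),  q(r(true,A),h(h(true,true,one),U,N)) ≐ q(r(true,true),h(X1,q(W,one),M)).
Decompose q/2: tup(tup(L,Y2,Y2),Y,L) ≐ tup(W,r(N,Y2),r(q(one,Y),r(unit,unit))),  h(Y2,Z,M) ≐ h(unit,h(N,M,N),unit).
Decompose tup/3: tup(L,Y2,Y2) ≐ W,  Y ≐ r(N,Y2),  L ≐ r(q(one,Y),r(unit,unit)).
Bind W := tup(L,Y2,Y2); substituting into the one remaining equation that mentions W gives: q(r(true,A),h(h(true,true,one),U,N)) ≐ q(r(true,true),h(X1,q(tup(L,Y2,Y2),one),M)).
Bind Y := r(N,Y2); substituting into the one remaining equation that mentions Y gives: L ≐ r(q(one,r(N,Y2)),r(unit,unit)).
Bind L := r(q(one,r(N,Y2)),r(unit,unit)); substituting into the one remaining equation that mentions L gives: q(r(true,A),h(h(true,true,one),U,N)) ≐ q(r(true,true),h(X1,q(tup(r(q(one,r(N,Y2)),r(unit,unit)),Y2,Y2),one),M)). Substituting into the earlier binding gives W := tup(r(q(one,r(N,Y2)),r(unit,unit)),Y2,Y2).
Decompose h/3: Y2 ≐ unit,  Z ≐ h(N,M,N),  M ≐ unit.
Bind Y2 := unit; substituting into the one remaining equation that mentions Y2 gives: q(r(true,A),h(h(true,true,one),U,N)) ≐ q(r(true,true),h(X1,q(tup(r(q(one,r(N,unit)),r(unit,unit)),unit,unit),one),M)). Substituting into the earlier bindings gives W := tup(r(q(one,r(N,unit)),r(unit,unit)),unit,unit), Y := r(N,unit), L := r(q(one,r(N,unit)),r(unit,unit)).
Bind Z := h(N,M,N); no other remaining equation mentions Z.
Bind M := unit; substituting into the remaining equation gives: q(r(true,A),h(h(true,true,one),U,N)) ≐ q(r(true,true),h(X1,q(tup(r(q(one,r(N,unit)),r(unit,unit)),unit,unit),one),unit)). Substituting into the earlier binding gives Z := h(N,unit,N).
Decompose q/2: r(true,A) ≐ r(true,true),  h(h(true,true,one),U,N) ≐ h(X1,q(tup(r(q(one,r(N,unit)),r(unit,unit)),unit,unit),one),unit).
Decompose r/2: true ≐ true,  A ≐ true.
Delete trivial equation true ≐ true.
Bind A := true; no other remaining equation mentions A.
Decompose h/3: h(true,true,one) ≐ X1,  U ≐ q(tup(r(q(one,r(N,unit)),r(unit,unit)),unit,unit),one),  N ≐ unit.
Bind X1 := h(true,true,one); no other remaining equation mentions X1.
Bind U := q(tup(r(q(one,r(N,unit)),r(unit,unit)),unit,unit),one); no other remaining equation mentions U.
Bind N := unit. Substituting into the earlier bindings gives W := tup(r(q(one,r(unit,unit)),r(unit,unit)),unit,unit), Y := r(unit,unit), L := r(q(one,r(unit,unit)),r(unit,unit)), Z := h(unit,unit,unit), U := q(tup(r(q(one,r(unit,unit)),r(unit,unit)),unit,unit),one).
No equations remain and no clash or occurs-check failure arose, so a unifier exists.

YES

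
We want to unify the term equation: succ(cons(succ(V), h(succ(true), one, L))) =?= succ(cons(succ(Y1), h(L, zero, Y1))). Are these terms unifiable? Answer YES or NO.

Decompose succ/1: cons(succ(V), h(succ(true), one, L)) =?= cons(succ(Y1), h(L, zero, Y1)).
Decompose cons/2: succ(V) =?= succ(Y1),  h(succ(true), one, L) =?= h(L, zero, Y1).
Decompose succ/1: V =?= Y1.
Bind V := Y1; no other remaining equation mentions V.
Decompose h/3: succ(true) =?= L,  one =?= zero,  L =?= Y1.
Bind L := succ(true); substituting into the one remaining equation that mentions L gives: succ(true) =?= Y1.
Clash: constants one and zero differ; no unifier exists.

NO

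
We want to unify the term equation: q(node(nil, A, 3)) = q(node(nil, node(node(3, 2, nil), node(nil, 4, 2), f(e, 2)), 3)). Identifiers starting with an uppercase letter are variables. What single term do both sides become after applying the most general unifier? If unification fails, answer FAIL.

q(node(nil, node(node(3, 2, nil), node(nil, 4, 2), f(e, 2)), 3))

Decompose q/1: node(nil, A, 3) = node(nil, node(node(3, 2, nil), node(nil, 4, 2), f(e, 2)), 3).
Decompose node/3: nil = nil,  A = node(node(3, 2, nil), node(nil, 4, 2), f(e, 2)),  3 = 3.
Delete trivial equation nil = nil.
Bind A := node(node(3, 2, nil), node(nil, 4, 2), f(e, 2)); no other remaining equation mentions A.
Delete trivial equation 3 = 3.
Applying the MGU to either side gives q(node(nil, node(node(3, 2, nil), node(nil, 4, 2), f(e, 2)), 3)).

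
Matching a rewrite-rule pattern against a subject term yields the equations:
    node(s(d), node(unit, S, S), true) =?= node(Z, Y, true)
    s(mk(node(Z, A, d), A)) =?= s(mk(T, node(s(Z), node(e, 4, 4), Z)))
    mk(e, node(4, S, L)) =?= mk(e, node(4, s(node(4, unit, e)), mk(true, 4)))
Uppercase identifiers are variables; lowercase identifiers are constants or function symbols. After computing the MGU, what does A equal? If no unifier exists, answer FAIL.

Decompose node/3: s(d) =?= Z,  node(unit, S, S) =?= Y,  true =?= true.
Bind Z := s(d); substituting into the one remaining equation that mentions Z gives: s(mk(node(s(d), A, d), A)) =?= s(mk(T, node(s(s(d)), node(e, 4, 4), s(d)))).
Bind Y := node(unit, S, S); no other remaining equation mentions Y.
Delete trivial equation true =?= true.
Decompose s/1: mk(node(s(d), A, d), A) =?= mk(T, node(s(s(d)), node(e, 4, 4), s(d))).
Decompose mk/2: node(s(d), A, d) =?= T,  A =?= node(s(s(d)), node(e, 4, 4), s(d)).
Bind T := node(s(d), A, d); no other remaining equation mentions T.
Bind A := node(s(s(d)), node(e, 4, 4), s(d)); no other remaining equation mentions A. Substituting into the earlier binding gives T := node(s(d), node(s(s(d)), node(e, 4, 4), s(d)), d).
Decompose mk/2: e =?= e,  node(4, S, L) =?= node(4, s(node(4, unit, e)), mk(true, 4)).
Delete trivial equation e =?= e.
Decompose node/3: 4 =?= 4,  S =?= s(node(4, unit, e)),  L =?= mk(true, 4).
Delete trivial equation 4 =?= 4.
Bind S := s(node(4, unit, e)); no other remaining equation mentions S. Substituting into the earlier binding gives Y := node(unit, s(node(4, unit, e)), s(node(4, unit, e))).
Bind L := mk(true, 4).
MGU = { Z -> s(d), Y -> node(unit, s(node(4, unit, e)), s(node(4, unit, e))), T -> node(s(d), node(s(s(d)), node(e, 4, 4), s(d)), d), A -> node(s(s(d)), node(e, 4, 4), s(d)), S -> s(node(4, unit, e)), L -> mk(true, 4) }, so A -> node(s(s(d)), node(e, 4, 4), s(d)).

node(s(s(d)), node(e, 4, 4), s(d))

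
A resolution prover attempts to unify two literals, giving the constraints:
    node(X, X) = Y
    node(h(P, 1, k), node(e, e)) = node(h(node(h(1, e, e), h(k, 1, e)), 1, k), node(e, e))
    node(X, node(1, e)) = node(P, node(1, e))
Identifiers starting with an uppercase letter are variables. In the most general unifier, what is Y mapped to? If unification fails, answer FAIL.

node(node(h(1, e, e), h(k, 1, e)), node(h(1, e, e), h(k, 1, e)))

Bind Y := node(X, X); no other remaining equation mentions Y.
Decompose node/2: h(P, 1, k) = h(node(h(1, e, e), h(k, 1, e)), 1, k),  node(e, e) = node(e, e).
Decompose h/3: P = node(h(1, e, e), h(k, 1, e)),  1 = 1,  k = k.
Bind P := node(h(1, e, e), h(k, 1, e)); substituting into the one remaining equation that mentions P gives: node(X, node(1, e)) = node(node(h(1, e, e), h(k, 1, e)), node(1, e)).
Delete trivial equation 1 = 1.
Delete trivial equation k = k.
Delete trivial equation node(e, e) = node(e, e).
Decompose node/2: X = node(h(1, e, e), h(k, 1, e)),  node(1, e) = node(1, e).
Bind X := node(h(1, e, e), h(k, 1, e)); no other remaining equation mentions X. Substituting into the earlier binding gives Y := node(node(h(1, e, e), h(k, 1, e)), node(h(1, e, e), h(k, 1, e))).
Delete trivial equation node(1, e) = node(1, e).
MGU = { Y -> node(node(h(1, e, e), h(k, 1, e)), node(h(1, e, e), h(k, 1, e))), P -> node(h(1, e, e), h(k, 1, e)), X -> node(h(1, e, e), h(k, 1, e)) }, so Y -> node(node(h(1, e, e), h(k, 1, e)), node(h(1, e, e), h(k, 1, e))).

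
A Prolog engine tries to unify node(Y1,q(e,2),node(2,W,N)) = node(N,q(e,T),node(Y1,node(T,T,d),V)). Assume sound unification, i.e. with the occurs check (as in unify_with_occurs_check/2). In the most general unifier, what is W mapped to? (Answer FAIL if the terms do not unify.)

Decompose node/3: Y1 = N,  q(e,2) = q(e,T),  node(2,W,N) = node(Y1,node(T,T,d),V).
Bind Y1 := N; substituting into the one remaining equation that mentions Y1 gives: node(2,W,N) = node(N,node(T,T,d),V).
Decompose q/2: e = e,  2 = T.
Delete trivial equation e = e.
Bind T := 2; substituting into the remaining equation gives: node(2,W,N) = node(N,node(2,2,d),V).
Decompose node/3: 2 = N,  W = node(2,2,d),  N = V.
Bind N := 2; substituting into the one remaining equation that mentions N gives: 2 = V. Substituting into the earlier binding gives Y1 := 2.
Bind W := node(2,2,d); no other remaining equation mentions W.
Bind V := 2.
MGU = { Y1 = 2, T = 2, N = 2, W = node(2,2,d), V = 2 }, so W = node(2,2,d).

node(2,2,d)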